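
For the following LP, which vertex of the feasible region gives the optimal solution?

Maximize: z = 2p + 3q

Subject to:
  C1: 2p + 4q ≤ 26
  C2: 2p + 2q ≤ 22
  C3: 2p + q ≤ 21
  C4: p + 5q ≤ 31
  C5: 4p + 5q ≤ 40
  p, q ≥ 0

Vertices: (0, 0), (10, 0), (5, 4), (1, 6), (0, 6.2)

Evaluate the objective at each vertex of the feasible region:
  z(0, 0) = 0
  z(10, 0) = 20
  z(5, 4) = 22  ←
  z(1, 6) = 20
  z(0, 6.2) = 18.6
The maximum is at p = 5, q = 4.

(5, 4)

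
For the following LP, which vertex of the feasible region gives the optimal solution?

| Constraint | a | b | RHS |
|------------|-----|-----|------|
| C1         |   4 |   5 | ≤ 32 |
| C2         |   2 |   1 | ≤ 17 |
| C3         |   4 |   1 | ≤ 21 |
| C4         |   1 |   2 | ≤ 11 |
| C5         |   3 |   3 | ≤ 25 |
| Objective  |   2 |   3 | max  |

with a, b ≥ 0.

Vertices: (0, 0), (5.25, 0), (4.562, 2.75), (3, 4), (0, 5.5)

Evaluate the objective at each vertex of the feasible region:
  z(0, 0) = 0
  z(5.25, 0) = 10.5
  z(4.562, 2.75) = 17.38
  z(3, 4) = 18  ←
  z(0, 5.5) = 16.5
The maximum is at a = 3, b = 4.

(3, 4)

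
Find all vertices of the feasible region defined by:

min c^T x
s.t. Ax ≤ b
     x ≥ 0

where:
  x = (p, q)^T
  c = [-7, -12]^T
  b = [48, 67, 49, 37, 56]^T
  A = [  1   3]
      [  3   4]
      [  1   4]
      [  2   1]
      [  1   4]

(0, 0), (18.5, 0), (16.2, 4.6), (9, 10), (0, 12.25)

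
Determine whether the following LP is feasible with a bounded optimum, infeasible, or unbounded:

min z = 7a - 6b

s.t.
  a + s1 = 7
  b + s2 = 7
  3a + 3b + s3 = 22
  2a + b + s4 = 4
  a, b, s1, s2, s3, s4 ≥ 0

Feasible with a bounded optimal solution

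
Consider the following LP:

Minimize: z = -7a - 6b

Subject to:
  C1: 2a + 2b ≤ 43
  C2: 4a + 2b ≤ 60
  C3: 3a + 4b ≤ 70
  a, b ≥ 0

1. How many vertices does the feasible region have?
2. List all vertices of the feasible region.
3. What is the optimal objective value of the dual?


1. 4
2. (0, 0), (15, 0), (10, 10), (0, 17.5)
3. -130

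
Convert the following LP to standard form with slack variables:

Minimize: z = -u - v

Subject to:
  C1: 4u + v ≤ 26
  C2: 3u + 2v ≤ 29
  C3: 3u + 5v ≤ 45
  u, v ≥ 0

min z = -u - v

s.t.
  4u + v + s1 = 26
  3u + 2v + s2 = 29
  3u + 5v + s3 = 45
  u, v, s1, s2, s3 ≥ 0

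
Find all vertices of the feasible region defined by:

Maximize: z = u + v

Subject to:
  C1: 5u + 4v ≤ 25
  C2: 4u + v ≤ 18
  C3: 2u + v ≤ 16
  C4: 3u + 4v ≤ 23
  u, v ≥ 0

(0, 0), (4.5, 0), (4.273, 0.9091), (1, 5), (0, 5.75)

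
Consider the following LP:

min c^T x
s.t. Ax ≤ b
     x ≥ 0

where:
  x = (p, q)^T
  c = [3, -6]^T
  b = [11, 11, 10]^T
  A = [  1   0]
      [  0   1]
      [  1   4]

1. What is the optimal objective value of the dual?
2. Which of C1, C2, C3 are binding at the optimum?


1. -15
2. C3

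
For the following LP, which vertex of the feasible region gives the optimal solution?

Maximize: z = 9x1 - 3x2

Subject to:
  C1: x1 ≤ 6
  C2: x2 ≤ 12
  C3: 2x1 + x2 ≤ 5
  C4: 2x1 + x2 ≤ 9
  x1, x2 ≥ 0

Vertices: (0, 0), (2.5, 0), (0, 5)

Evaluate the objective at each vertex of the feasible region:
  z(0, 0) = 0
  z(2.5, 0) = 22.5  ←
  z(0, 5) = -15
The maximum is at x1 = 2.5, x2 = 0.

(2.5, 0)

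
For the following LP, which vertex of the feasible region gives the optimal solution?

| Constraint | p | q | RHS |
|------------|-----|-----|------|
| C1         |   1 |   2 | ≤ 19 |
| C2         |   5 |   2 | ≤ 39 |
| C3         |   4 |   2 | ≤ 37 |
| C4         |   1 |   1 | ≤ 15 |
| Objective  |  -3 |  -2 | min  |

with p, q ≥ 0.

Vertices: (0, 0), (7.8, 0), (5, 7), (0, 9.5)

Evaluate the objective at each vertex of the feasible region:
  z(0, 0) = 0
  z(7.8, 0) = -23.4
  z(5, 7) = -29  ←
  z(0, 9.5) = -19
The minimum is at p = 5, q = 7.

(5, 7)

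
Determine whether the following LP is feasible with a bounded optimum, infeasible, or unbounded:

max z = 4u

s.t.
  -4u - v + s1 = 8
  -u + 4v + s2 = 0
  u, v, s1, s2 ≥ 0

Unbounded (objective can increase without bound)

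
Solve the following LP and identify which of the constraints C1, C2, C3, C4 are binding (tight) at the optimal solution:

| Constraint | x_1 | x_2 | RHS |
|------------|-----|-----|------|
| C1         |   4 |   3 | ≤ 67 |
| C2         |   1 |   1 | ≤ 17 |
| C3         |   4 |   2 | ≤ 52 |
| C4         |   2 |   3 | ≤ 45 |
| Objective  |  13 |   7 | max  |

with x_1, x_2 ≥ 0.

At x_1 = 9, x_2 = 8, compute slack b - a·x for each constraint:
  C1: 67 − 60 = 7  (slack)
  C2: 17 − 17 = 0  (binding)
  C3: 52 − 52 = 0  (binding)
  C4: 45 − 42 = 3  (slack)

Optimal: x_1 = 9, x_2 = 8
Binding: C2, C3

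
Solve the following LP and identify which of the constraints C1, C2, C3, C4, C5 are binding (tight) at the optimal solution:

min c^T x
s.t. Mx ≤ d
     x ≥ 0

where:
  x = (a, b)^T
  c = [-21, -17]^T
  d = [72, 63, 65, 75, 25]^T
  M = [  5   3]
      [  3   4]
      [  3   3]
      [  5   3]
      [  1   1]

At a = 9, b = 9, compute slack b - a·x for each constraint:
  C1: 72 − 72 = 0  (binding)
  C2: 63 − 63 = 0  (binding)
  C3: 65 − 54 = 11  (slack)
  C4: 75 − 72 = 3  (slack)
  C5: 25 − 18 = 7  (slack)

Optimal: a = 9, b = 9
Binding: C1, C2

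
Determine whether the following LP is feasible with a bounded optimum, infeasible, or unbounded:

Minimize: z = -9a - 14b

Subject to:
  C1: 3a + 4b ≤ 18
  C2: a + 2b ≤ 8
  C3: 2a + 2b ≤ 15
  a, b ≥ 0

Feasible with a bounded optimal solution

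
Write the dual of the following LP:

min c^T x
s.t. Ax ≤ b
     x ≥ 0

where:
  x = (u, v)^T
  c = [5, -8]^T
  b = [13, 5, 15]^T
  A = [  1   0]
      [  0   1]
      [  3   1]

Primal min cᵀx s.t. Ax ≤ b, x ≥ 0  →  Dual max −bᵀy s.t. Aᵀy ≥ −c, y ≥ 0.

Maximize: z = -13y1 - 5y2 - 15y3

Subject to:
  y1 + 3y3 ≥ -5
  y2 + y3 ≥ 8
  y1, y2, y3 ≥ 0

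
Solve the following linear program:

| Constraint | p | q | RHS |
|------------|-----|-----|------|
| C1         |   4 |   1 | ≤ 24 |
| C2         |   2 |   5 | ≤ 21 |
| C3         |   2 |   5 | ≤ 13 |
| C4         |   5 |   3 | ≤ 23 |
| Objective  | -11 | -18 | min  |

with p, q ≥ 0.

Evaluate the objective at each vertex of the feasible region:
  z(0, 0) = 0
  z(4.6, 0) = -50.6
  z(4, 1) = -62  ←
  z(0, 2.6) = -46.8
The minimum is at p = 4, q = 1.

p = 4, q = 1, z = -62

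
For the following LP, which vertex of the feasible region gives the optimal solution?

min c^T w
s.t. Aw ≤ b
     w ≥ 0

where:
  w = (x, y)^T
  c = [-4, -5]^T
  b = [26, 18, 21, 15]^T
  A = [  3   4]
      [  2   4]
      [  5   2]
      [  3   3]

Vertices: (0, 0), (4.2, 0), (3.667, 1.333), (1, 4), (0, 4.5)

Evaluate the objective at each vertex of the feasible region:
  z(0, 0) = 0
  z(4.2, 0) = -16.8
  z(3.667, 1.333) = -21.33
  z(1, 4) = -24  ←
  z(0, 4.5) = -22.5
The minimum is at x = 1, y = 4.

(1, 4)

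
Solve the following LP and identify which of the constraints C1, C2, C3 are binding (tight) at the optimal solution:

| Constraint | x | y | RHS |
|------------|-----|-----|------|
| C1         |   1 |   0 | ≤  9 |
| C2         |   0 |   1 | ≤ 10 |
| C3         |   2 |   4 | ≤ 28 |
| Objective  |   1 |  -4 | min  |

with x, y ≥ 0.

At x = 0, y = 7, compute slack b - a·x for each constraint:
  C1: 9 − 0 = 9  (slack)
  C2: 10 − 7 = 3  (slack)
  C3: 28 − 28 = 0  (binding)

Optimal: x = 0, y = 7
Binding: C3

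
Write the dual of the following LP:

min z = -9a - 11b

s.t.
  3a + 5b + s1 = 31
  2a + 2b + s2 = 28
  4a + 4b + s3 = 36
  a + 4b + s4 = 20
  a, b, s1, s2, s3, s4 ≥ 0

Primal min cᵀx s.t. Ax ≤ b, x ≥ 0  →  Dual max −bᵀy s.t. Aᵀy ≥ −c, y ≥ 0.

Maximize: z = -31y1 - 28y2 - 36y3 - 20y4

Subject to:
  3y1 + 2y2 + 4y3 + y4 ≥ 9
  5y1 + 2y2 + 4y3 + 4y4 ≥ 11
  y1, y2, y3, y4 ≥ 0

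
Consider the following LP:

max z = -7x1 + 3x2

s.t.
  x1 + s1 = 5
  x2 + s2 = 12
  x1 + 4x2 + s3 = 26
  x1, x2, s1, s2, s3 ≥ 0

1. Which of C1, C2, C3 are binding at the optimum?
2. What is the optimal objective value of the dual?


1. C3
2. 19.5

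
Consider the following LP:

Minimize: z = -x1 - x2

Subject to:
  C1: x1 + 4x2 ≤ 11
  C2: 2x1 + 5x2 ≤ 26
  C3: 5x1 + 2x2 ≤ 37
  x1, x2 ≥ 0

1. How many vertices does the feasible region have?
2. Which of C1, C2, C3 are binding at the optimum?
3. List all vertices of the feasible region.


1. 4
2. C1, C3
3. (0, 0), (7.4, 0), (7, 1), (0, 2.75)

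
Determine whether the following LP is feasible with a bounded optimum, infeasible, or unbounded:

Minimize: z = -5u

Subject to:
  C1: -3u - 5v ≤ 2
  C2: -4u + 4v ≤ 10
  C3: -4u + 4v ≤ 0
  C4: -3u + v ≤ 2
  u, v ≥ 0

Unbounded (objective can decrease without bound)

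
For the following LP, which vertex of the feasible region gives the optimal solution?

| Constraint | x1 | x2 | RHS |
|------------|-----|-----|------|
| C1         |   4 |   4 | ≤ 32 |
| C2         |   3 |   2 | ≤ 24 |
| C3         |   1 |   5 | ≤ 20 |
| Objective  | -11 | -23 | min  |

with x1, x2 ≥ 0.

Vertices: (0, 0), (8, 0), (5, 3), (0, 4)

Evaluate the objective at each vertex of the feasible region:
  z(0, 0) = 0
  z(8, 0) = -88
  z(5, 3) = -124  ←
  z(0, 4) = -92
The minimum is at x1 = 5, x2 = 3.

(5, 3)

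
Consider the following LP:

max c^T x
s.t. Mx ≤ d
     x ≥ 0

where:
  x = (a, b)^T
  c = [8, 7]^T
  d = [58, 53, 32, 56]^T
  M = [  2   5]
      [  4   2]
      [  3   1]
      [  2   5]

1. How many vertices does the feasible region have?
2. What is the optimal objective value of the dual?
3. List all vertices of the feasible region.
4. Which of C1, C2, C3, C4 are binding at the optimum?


1. 4
2. 120
3. (0, 0), (10.67, 0), (8, 8), (0, 11.2)
4. C3, C4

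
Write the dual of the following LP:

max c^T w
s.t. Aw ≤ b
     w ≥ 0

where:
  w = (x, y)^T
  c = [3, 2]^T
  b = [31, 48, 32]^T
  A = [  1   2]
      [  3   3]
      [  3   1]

Primal max cᵀx s.t. Ax ≤ b, x ≥ 0  →  Dual min bᵀy s.t. Aᵀy ≥ c, y ≥ 0.

Minimize: z = 31y1 + 48y2 + 32y3

Subject to:
  y1 + 3y2 + 3y3 ≥ 3
  2y1 + 3y2 + y3 ≥ 2
  y1, y2, y3 ≥ 0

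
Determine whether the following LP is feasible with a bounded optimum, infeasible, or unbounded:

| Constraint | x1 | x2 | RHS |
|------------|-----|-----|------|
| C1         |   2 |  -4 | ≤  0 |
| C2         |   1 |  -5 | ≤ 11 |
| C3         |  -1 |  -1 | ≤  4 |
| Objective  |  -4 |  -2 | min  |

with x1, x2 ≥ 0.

Unbounded (objective can decrease without bound)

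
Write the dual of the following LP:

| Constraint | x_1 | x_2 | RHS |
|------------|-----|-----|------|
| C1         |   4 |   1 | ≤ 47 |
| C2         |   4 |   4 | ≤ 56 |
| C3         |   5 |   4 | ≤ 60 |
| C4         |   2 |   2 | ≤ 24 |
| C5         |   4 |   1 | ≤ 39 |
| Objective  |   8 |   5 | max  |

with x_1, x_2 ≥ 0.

Primal max cᵀx s.t. Ax ≤ b, x ≥ 0  →  Dual min bᵀy s.t. Aᵀy ≥ c, y ≥ 0.

Minimize: z = 47y1 + 56y2 + 60y3 + 24y4 + 39y5

Subject to:
  4y1 + 4y2 + 5y3 + 2y4 + 4y5 ≥ 8
  y1 + 4y2 + 4y3 + 2y4 + y5 ≥ 5
  y1, y2, y3, y4, y5 ≥ 0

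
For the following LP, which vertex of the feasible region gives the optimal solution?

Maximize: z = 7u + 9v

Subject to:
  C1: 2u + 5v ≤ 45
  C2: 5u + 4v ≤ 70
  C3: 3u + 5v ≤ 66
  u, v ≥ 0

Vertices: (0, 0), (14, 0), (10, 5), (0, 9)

Evaluate the objective at each vertex of the feasible region:
  z(0, 0) = 0
  z(14, 0) = 98
  z(10, 5) = 115  ←
  z(0, 9) = 81
The maximum is at u = 10, v = 5.

(10, 5)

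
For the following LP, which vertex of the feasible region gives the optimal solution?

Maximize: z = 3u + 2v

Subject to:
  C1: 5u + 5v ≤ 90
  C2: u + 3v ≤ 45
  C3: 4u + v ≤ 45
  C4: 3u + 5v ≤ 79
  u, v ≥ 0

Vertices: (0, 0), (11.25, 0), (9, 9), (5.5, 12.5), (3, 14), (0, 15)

Evaluate the objective at each vertex of the feasible region:
  z(0, 0) = 0
  z(11.25, 0) = 33.75
  z(9, 9) = 45  ←
  z(5.5, 12.5) = 41.5
  z(3, 14) = 37
  z(0, 15) = 30
The maximum is at u = 9, v = 9.

(9, 9)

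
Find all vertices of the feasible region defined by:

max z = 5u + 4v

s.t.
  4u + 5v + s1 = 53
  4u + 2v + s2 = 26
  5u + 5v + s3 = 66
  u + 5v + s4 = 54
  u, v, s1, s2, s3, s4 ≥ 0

(0, 0), (6.5, 0), (2, 9), (0, 10.6)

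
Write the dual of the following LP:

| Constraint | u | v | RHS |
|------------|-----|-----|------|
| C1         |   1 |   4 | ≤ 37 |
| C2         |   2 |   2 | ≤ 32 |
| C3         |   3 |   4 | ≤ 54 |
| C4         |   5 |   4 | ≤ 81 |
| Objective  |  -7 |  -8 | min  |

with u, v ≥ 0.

Primal min cᵀx s.t. Ax ≤ b, x ≥ 0  →  Dual max −bᵀy s.t. Aᵀy ≥ −c, y ≥ 0.

Maximize: z = -37y1 - 32y2 - 54y3 - 81y4

Subject to:
  y1 + 2y2 + 3y3 + 5y4 ≥ 7
  4y1 + 2y2 + 4y3 + 4y4 ≥ 8
  y1, y2, y3, y4 ≥ 0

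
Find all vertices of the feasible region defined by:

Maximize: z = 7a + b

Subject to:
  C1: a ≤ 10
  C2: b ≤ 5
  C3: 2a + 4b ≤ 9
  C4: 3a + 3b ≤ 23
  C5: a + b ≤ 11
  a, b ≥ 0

(0, 0), (4.5, 0), (0, 2.25)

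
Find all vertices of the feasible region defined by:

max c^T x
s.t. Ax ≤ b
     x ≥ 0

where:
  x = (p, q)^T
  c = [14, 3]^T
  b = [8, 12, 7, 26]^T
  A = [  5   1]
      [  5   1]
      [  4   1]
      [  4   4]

(0, 0), (1.6, 0), (1, 3), (0.1667, 6.333), (0, 6.5)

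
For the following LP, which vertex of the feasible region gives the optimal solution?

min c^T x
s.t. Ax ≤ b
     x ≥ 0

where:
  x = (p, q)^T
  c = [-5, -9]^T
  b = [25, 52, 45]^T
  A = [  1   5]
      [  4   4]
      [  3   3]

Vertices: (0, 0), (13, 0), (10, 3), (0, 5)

Evaluate the objective at each vertex of the feasible region:
  z(0, 0) = 0
  z(13, 0) = -65
  z(10, 3) = -77  ←
  z(0, 5) = -45
The minimum is at p = 10, q = 3.

(10, 3)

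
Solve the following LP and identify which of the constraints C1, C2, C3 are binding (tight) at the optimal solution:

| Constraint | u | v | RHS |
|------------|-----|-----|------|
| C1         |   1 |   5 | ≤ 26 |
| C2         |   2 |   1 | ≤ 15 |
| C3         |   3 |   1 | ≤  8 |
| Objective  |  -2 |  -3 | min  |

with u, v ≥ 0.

At u = 1, v = 5, compute slack b - a·x for each constraint:
  C1: 26 − 26 = 0  (binding)
  C2: 15 − 7 = 8  (slack)
  C3: 8 − 8 = 0  (binding)

Optimal: u = 1, v = 5
Binding: C1, C3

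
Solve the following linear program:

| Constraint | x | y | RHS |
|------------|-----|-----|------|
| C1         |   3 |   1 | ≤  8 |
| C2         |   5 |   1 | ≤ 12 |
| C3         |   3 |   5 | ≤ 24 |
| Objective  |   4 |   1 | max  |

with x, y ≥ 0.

Evaluate the objective at each vertex of the feasible region:
  z(0, 0) = 0
  z(2.4, 0) = 9.6
  z(2, 2) = 10  ←
  z(1.333, 4) = 9.333
  z(0, 4.8) = 4.8
The maximum is at x = 2, y = 2.

x = 2, y = 2, z = 10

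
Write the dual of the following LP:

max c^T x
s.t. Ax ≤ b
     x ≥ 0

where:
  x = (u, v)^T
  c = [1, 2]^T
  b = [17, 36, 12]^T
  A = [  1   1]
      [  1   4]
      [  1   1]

Primal max cᵀx s.t. Ax ≤ b, x ≥ 0  →  Dual min bᵀy s.t. Aᵀy ≥ c, y ≥ 0.

Minimize: z = 17y1 + 36y2 + 12y3

Subject to:
  y1 + y2 + y3 ≥ 1
  y1 + 4y2 + y3 ≥ 2
  y1, y2, y3 ≥ 0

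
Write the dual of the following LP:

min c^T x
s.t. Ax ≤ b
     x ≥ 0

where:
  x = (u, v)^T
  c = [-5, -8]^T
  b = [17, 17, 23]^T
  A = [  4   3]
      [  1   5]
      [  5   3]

Primal min cᵀx s.t. Ax ≤ b, x ≥ 0  →  Dual max −bᵀy s.t. Aᵀy ≥ −c, y ≥ 0.

Maximize: z = -17y1 - 17y2 - 23y3

Subject to:
  4y1 + y2 + 5y3 ≥ 5
  3y1 + 5y2 + 3y3 ≥ 8
  y1, y2, y3 ≥ 0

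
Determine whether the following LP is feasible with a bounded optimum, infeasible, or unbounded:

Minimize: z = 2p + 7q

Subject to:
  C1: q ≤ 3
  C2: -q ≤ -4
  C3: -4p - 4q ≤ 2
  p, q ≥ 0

Infeasible (no feasible solution exists)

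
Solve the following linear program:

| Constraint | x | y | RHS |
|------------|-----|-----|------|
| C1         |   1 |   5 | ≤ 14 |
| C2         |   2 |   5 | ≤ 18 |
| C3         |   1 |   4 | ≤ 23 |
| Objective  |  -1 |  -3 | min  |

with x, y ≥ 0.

Evaluate the objective at each vertex of the feasible region:
  z(0, 0) = 0
  z(9, 0) = -9
  z(4, 2) = -10  ←
  z(0, 2.8) = -8.4
The minimum is at x = 4, y = 2.

x = 4, y = 2, z = -10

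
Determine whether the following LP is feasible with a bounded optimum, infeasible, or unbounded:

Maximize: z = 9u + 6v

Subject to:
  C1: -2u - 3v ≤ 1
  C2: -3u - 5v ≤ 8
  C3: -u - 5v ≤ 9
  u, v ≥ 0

Unbounded (objective can increase without bound)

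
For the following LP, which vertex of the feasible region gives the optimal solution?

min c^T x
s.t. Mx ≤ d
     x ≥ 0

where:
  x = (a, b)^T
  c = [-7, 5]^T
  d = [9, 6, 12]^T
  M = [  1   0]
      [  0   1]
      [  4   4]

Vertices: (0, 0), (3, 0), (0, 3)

Evaluate the objective at each vertex of the feasible region:
  z(0, 0) = 0
  z(3, 0) = -21  ←
  z(0, 3) = 15
The minimum is at a = 3, b = 0.

(3, 0)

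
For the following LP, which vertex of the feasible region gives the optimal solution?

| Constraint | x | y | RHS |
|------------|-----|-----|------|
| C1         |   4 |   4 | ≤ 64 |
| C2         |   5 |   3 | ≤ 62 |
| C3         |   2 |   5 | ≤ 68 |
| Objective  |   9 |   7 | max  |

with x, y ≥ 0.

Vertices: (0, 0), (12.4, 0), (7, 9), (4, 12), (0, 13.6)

Evaluate the objective at each vertex of the feasible region:
  z(0, 0) = 0
  z(12.4, 0) = 111.6
  z(7, 9) = 126  ←
  z(4, 12) = 120
  z(0, 13.6) = 95.2
The maximum is at x = 7, y = 9.

(7, 9)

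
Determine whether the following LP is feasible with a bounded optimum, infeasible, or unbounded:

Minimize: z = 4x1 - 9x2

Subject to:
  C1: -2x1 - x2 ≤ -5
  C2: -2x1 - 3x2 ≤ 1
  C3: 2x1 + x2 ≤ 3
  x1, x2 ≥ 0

Infeasible (no feasible solution exists)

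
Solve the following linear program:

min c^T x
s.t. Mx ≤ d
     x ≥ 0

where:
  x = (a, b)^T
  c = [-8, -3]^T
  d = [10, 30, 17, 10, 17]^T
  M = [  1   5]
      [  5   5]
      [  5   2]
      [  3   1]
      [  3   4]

Evaluate the objective at each vertex of the feasible region:
  z(0, 0) = 0
  z(3.333, 0) = -26.67
  z(3, 1) = -27  ←
  z(2.826, 1.435) = -26.91
  z(0, 2) = -6
The minimum is at a = 3, b = 1.

a = 3, b = 1, z = -27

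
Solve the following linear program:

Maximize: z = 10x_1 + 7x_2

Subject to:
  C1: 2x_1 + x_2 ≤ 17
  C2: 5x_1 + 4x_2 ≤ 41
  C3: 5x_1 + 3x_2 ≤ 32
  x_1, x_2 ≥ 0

Evaluate the objective at each vertex of the feasible region:
  z(0, 0) = 0
  z(6.4, 0) = 64
  z(1, 9) = 73  ←
  z(0, 10.25) = 71.75
The maximum is at x_1 = 1, x_2 = 9.

x_1 = 1, x_2 = 9, z = 73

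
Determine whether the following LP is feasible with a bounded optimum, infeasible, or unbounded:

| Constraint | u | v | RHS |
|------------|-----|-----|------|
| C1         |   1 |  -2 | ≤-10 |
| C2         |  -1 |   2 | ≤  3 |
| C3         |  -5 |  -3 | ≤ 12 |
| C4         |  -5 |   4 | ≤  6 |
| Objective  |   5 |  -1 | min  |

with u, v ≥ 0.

Infeasible (no feasible solution exists)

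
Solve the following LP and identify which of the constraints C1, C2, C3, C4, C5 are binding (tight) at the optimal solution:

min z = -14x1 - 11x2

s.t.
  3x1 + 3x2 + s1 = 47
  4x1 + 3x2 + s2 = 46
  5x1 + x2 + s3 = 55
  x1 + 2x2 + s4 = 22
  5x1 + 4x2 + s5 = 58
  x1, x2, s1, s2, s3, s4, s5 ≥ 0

At x1 = 10, x2 = 2, compute slack b - a·x for each constraint:
  C1: 47 − 36 = 11  (slack)
  C2: 46 − 46 = 0  (binding)
  C3: 55 − 52 = 3  (slack)
  C4: 22 − 14 = 8  (slack)
  C5: 58 − 58 = 0  (binding)

Optimal: x1 = 10, x2 = 2
Binding: C2, C5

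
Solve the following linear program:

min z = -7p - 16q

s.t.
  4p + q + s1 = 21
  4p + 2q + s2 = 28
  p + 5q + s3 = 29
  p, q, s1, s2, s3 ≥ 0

Evaluate the objective at each vertex of the feasible region:
  z(0, 0) = 0
  z(5.25, 0) = -36.75
  z(4, 5) = -108  ←
  z(0, 5.8) = -92.8
The minimum is at p = 4, q = 5.

p = 4, q = 5, z = -108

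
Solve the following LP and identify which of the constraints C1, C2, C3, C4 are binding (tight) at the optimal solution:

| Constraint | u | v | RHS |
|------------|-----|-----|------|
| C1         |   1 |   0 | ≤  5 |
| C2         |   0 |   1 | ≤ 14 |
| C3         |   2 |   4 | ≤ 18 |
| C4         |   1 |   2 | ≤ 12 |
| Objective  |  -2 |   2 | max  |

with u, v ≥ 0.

At u = 0, v = 4.5, compute slack b - a·x for each constraint:
  C1: 5 − 0 = 5  (slack)
  C2: 14 − 4.5 = 9.5  (slack)
  C3: 18 − 18 = 0  (binding)
  C4: 12 − 9 = 3  (slack)

Optimal: u = 0, v = 4.5
Binding: C3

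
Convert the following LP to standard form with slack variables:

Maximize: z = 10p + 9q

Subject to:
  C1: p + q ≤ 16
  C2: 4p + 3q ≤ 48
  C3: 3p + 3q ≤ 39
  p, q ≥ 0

max z = 10p + 9q

s.t.
  p + q + s1 = 16
  4p + 3q + s2 = 48
  3p + 3q + s3 = 39
  p, q, s1, s2, s3 ≥ 0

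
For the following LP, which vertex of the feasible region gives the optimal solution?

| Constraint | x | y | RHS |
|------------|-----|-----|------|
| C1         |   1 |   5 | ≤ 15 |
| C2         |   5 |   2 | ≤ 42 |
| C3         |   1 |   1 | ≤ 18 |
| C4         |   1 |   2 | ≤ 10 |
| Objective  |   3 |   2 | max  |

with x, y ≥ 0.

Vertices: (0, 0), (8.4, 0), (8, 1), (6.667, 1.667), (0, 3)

Evaluate the objective at each vertex of the feasible region:
  z(0, 0) = 0
  z(8.4, 0) = 25.2
  z(8, 1) = 26  ←
  z(6.667, 1.667) = 23.33
  z(0, 3) = 6
The maximum is at x = 8, y = 1.

(8, 1)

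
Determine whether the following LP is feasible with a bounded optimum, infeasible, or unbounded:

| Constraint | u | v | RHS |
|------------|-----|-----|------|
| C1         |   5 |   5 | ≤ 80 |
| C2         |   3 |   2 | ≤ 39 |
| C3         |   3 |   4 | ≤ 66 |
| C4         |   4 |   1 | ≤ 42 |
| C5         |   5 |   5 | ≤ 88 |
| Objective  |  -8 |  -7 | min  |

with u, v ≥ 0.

Feasible with a bounded optimal solution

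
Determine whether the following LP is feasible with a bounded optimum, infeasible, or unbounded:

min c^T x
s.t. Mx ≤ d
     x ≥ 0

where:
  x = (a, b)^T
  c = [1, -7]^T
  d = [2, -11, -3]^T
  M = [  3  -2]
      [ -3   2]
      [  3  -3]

Infeasible (no feasible solution exists)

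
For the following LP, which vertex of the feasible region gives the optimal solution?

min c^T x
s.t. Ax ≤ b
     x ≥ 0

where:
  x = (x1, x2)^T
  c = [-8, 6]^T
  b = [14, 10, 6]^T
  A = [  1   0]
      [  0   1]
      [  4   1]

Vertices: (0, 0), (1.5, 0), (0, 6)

Evaluate the objective at each vertex of the feasible region:
  z(0, 0) = 0
  z(1.5, 0) = -12  ←
  z(0, 6) = 36
The minimum is at x1 = 1.5, x2 = 0.

(1.5, 0)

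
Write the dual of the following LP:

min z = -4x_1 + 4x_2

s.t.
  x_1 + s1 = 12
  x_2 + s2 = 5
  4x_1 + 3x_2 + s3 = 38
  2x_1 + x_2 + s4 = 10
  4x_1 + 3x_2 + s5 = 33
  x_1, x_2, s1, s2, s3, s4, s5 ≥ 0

Primal min cᵀx s.t. Ax ≤ b, x ≥ 0  →  Dual max −bᵀy s.t. Aᵀy ≥ −c, y ≥ 0.

Maximize: z = -12y1 - 5y2 - 38y3 - 10y4 - 33y5

Subject to:
  y1 + 4y3 + 2y4 + 4y5 ≥ 4
  y2 + 3y3 + y4 + 3y5 ≥ -4
  y1, y2, y3, y4, y5 ≥ 0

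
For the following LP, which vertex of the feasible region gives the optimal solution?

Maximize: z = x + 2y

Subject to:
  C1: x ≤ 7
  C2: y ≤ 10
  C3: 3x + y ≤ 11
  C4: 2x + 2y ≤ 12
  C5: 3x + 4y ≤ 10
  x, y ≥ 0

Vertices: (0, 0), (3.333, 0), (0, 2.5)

Evaluate the objective at each vertex of the feasible region:
  z(0, 0) = 0
  z(3.333, 0) = 3.333
  z(0, 2.5) = 5  ←
The maximum is at x = 0, y = 2.5.

(0, 2.5)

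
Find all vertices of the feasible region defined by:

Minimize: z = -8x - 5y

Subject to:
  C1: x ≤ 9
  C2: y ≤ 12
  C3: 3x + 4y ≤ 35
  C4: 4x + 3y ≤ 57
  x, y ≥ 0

(0, 0), (9, 0), (9, 2), (0, 8.75)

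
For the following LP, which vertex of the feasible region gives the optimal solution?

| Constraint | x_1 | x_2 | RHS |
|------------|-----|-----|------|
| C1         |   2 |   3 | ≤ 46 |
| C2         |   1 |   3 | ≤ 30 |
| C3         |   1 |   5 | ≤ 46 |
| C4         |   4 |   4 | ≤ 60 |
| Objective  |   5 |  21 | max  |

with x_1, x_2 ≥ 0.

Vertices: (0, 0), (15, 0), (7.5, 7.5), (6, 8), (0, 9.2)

Evaluate the objective at each vertex of the feasible region:
  z(0, 0) = 0
  z(15, 0) = 75
  z(7.5, 7.5) = 195
  z(6, 8) = 198  ←
  z(0, 9.2) = 193.2
The maximum is at x_1 = 6, x_2 = 8.

(6, 8)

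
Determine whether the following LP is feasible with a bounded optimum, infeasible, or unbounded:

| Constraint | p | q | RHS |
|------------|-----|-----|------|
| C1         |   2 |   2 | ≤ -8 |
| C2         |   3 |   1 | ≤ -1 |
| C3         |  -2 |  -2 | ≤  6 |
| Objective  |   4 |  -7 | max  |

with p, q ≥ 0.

Infeasible (no feasible solution exists)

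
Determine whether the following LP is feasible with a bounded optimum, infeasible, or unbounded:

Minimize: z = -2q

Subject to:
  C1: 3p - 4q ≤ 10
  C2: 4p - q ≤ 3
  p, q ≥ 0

Unbounded (objective can decrease without bound)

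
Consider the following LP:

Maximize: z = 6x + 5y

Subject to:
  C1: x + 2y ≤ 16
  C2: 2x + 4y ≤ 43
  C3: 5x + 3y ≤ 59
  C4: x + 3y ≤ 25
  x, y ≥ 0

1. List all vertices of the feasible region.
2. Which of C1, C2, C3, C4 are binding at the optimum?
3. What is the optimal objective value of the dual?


1. (0, 0), (11.8, 0), (10, 3), (0, 8)
2. C1, C3
3. 75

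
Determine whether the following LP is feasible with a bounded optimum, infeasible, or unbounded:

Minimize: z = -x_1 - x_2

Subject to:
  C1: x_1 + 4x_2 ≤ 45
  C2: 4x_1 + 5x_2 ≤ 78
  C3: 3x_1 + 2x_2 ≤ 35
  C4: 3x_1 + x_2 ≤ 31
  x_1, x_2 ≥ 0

Feasible with a bounded optimal solution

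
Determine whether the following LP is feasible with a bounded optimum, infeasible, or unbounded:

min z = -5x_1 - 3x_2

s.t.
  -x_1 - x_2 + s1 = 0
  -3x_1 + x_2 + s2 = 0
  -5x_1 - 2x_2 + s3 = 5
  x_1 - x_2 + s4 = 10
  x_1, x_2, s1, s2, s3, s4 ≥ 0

Unbounded (objective can decrease without bound)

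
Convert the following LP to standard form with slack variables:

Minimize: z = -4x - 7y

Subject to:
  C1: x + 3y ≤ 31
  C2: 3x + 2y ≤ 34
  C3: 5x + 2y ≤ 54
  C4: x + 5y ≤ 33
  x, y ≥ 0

min z = -4x - 7y

s.t.
  x + 3y + s1 = 31
  3x + 2y + s2 = 34
  5x + 2y + s3 = 54
  x + 5y + s4 = 33
  x, y, s1, s2, s3, s4 ≥ 0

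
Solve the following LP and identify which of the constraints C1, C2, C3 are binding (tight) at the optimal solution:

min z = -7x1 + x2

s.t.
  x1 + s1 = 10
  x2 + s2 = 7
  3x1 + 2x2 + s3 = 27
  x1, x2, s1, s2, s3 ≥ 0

At x1 = 9, x2 = 0, compute slack b - a·x for each constraint:
  C1: 10 − 9 = 1  (slack)
  C2: 7 − 0 = 7  (slack)
  C3: 27 − 27 = 0  (binding)

Optimal: x1 = 9, x2 = 0
Binding: C3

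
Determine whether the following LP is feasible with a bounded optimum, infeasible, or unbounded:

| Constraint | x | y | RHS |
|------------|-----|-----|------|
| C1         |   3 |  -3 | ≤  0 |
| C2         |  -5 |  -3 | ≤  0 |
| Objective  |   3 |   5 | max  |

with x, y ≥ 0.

Unbounded (objective can increase without bound)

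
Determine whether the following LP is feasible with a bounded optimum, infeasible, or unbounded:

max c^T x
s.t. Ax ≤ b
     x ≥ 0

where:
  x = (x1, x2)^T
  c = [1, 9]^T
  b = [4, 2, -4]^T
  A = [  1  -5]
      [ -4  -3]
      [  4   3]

Infeasible (no feasible solution exists)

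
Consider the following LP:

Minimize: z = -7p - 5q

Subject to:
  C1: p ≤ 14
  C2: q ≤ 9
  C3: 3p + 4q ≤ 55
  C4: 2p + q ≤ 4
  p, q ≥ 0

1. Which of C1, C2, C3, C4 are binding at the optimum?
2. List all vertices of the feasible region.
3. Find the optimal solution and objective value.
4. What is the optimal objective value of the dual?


1. C4
2. (0, 0), (2, 0), (0, 4)
3. p = 0, q = 4, z = -20
4. -20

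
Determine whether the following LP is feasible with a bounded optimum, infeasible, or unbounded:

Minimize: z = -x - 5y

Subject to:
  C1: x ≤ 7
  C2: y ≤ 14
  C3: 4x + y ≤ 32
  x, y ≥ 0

Feasible with a bounded optimal solution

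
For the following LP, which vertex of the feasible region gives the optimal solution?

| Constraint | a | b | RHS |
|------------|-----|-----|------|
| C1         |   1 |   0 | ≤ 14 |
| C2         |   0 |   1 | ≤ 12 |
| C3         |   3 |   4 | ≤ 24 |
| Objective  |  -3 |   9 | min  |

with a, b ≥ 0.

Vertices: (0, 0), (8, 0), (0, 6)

Evaluate the objective at each vertex of the feasible region:
  z(0, 0) = 0
  z(8, 0) = -24  ←
  z(0, 6) = 54
The minimum is at a = 8, b = 0.

(8, 0)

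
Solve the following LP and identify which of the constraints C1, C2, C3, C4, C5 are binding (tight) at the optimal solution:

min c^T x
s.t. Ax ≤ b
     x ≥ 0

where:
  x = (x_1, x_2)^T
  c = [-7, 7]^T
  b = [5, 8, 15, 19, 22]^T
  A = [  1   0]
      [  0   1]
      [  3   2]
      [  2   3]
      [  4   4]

At x_1 = 5, x_2 = 0, compute slack b - a·x for each constraint:
  C1: 5 − 5 = 0  (binding)
  C2: 8 − 0 = 8  (slack)
  C3: 15 − 15 = 0  (binding)
  C4: 19 − 10 = 9  (slack)
  C5: 22 − 20 = 2  (slack)

Optimal: x_1 = 5, x_2 = 0
Binding: C1, C3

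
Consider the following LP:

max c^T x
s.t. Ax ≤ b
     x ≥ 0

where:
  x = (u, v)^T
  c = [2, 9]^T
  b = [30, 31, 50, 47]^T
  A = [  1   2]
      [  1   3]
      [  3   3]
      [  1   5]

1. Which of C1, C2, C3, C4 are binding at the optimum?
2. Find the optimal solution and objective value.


1. C2, C4
2. u = 7, v = 8, z = 86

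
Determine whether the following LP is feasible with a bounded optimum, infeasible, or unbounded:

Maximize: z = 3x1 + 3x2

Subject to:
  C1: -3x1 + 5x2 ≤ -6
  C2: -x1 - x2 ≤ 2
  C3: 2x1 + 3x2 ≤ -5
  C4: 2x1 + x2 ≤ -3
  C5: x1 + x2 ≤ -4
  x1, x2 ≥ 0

Infeasible (no feasible solution exists)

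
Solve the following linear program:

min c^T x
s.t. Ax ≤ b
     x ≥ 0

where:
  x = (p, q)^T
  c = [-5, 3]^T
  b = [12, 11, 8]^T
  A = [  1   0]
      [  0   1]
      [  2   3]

Evaluate the objective at each vertex of the feasible region:
  z(0, 0) = 0
  z(4, 0) = -20  ←
  z(0, 2.667) = 8
The minimum is at p = 4, q = 0.

p = 4, q = 0, z = -20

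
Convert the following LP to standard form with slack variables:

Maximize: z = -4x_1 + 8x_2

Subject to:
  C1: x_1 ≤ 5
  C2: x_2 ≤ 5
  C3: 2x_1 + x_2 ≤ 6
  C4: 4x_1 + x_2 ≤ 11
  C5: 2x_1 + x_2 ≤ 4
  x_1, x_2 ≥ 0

max z = -4x_1 + 8x_2

s.t.
  x_1 + s1 = 5
  x_2 + s2 = 5
  2x_1 + x_2 + s3 = 6
  4x_1 + x_2 + s4 = 11
  2x_1 + x_2 + s5 = 4
  x_1, x_2, s1, s2, s3, s4, s5 ≥ 0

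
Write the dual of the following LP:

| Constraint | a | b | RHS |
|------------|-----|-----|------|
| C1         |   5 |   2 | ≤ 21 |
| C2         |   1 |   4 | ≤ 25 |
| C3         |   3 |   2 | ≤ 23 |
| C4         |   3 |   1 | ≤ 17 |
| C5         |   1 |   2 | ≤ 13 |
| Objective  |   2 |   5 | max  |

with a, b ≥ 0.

Primal max cᵀx s.t. Ax ≤ b, x ≥ 0  →  Dual min bᵀy s.t. Aᵀy ≥ c, y ≥ 0.

Minimize: z = 21y1 + 25y2 + 23y3 + 17y4 + 13y5

Subject to:
  5y1 + y2 + 3y3 + 3y4 + y5 ≥ 2
  2y1 + 4y2 + 2y3 + y4 + 2y5 ≥ 5
  y1, y2, y3, y4, y5 ≥ 0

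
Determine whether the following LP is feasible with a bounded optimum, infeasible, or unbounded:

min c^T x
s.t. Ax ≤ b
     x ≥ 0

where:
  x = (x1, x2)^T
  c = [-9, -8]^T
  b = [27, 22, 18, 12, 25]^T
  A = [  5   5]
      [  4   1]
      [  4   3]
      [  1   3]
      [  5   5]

Feasible with a bounded optimal solution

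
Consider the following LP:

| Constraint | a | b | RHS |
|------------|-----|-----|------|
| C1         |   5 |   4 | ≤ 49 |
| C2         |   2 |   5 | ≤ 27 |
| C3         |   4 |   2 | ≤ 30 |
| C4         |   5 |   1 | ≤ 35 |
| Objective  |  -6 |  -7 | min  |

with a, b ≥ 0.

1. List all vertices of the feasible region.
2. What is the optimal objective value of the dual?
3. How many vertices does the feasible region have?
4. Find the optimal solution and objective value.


1. (0, 0), (7, 0), (6.667, 1.667), (6, 3), (0, 5.4)
2. -57
3. 5
4. a = 6, b = 3, z = -57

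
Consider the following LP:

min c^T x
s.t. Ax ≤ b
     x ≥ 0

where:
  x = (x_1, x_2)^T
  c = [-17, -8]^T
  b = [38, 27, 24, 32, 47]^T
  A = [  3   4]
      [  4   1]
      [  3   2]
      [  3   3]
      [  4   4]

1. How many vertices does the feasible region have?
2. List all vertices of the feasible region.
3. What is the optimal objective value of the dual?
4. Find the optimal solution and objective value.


1. 5
2. (0, 0), (6.75, 0), (6, 3), (3.333, 7), (0, 9.5)
3. -126
4. x_1 = 6, x_2 = 3, z = -126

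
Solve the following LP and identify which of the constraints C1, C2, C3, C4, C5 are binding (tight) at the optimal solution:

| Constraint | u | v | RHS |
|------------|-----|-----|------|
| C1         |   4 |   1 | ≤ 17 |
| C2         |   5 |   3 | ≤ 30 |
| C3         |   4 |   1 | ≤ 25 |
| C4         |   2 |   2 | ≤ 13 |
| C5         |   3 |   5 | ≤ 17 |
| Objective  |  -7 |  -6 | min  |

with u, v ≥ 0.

At u = 4, v = 1, compute slack b - a·x for each constraint:
  C1: 17 − 17 = 0  (binding)
  C2: 30 − 23 = 7  (slack)
  C3: 25 − 17 = 8  (slack)
  C4: 13 − 10 = 3  (slack)
  C5: 17 − 17 = 0  (binding)

Optimal: u = 4, v = 1
Binding: C1, C5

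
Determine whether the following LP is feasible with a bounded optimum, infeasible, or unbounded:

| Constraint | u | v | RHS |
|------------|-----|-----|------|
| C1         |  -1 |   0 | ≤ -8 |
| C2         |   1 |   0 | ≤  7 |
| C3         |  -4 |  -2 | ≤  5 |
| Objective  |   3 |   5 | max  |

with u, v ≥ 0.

Infeasible (no feasible solution exists)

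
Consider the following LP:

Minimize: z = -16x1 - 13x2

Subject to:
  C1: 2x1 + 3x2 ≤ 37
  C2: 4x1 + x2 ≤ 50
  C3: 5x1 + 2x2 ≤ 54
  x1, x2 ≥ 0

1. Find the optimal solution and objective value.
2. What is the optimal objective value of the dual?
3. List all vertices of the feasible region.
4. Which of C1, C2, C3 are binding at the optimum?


1. x1 = 8, x2 = 7, z = -219
2. -219
3. (0, 0), (10.8, 0), (8, 7), (0, 12.33)
4. C1, C3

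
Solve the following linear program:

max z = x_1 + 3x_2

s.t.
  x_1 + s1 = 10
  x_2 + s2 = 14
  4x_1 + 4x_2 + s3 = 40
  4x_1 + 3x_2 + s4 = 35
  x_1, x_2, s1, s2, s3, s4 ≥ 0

Evaluate the objective at each vertex of the feasible region:
  z(0, 0) = 0
  z(8.75, 0) = 8.75
  z(5, 5) = 20
  z(0, 10) = 30  ←
The maximum is at x_1 = 0, x_2 = 10.

x_1 = 0, x_2 = 10, z = 30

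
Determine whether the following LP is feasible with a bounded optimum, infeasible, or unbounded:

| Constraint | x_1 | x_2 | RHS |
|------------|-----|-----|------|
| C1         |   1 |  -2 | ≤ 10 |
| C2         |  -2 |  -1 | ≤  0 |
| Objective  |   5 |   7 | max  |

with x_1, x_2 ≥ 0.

Unbounded (objective can increase without bound)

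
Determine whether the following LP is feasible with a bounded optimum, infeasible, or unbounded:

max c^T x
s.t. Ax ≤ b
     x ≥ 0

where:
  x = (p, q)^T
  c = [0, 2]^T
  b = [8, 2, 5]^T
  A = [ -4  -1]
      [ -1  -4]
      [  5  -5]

Unbounded (objective can increase without bound)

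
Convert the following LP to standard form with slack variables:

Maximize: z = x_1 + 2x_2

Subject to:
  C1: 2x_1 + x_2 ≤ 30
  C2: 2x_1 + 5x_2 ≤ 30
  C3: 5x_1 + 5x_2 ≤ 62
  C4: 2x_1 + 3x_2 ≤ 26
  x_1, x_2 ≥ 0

max z = x_1 + 2x_2

s.t.
  2x_1 + x_2 + s1 = 30
  2x_1 + 5x_2 + s2 = 30
  5x_1 + 5x_2 + s3 = 62
  2x_1 + 3x_2 + s4 = 26
  x_1, x_2, s1, s2, s3, s4 ≥ 0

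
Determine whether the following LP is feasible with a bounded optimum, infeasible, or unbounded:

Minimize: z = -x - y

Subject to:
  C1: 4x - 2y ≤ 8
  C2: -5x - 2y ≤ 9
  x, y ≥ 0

Unbounded (objective can decrease without bound)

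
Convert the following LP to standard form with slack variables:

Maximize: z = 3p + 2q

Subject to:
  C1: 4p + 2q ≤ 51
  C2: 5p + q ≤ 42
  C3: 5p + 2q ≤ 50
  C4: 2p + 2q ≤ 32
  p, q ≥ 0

max z = 3p + 2q

s.t.
  4p + 2q + s1 = 51
  5p + q + s2 = 42
  5p + 2q + s3 = 50
  2p + 2q + s4 = 32
  p, q, s1, s2, s3, s4 ≥ 0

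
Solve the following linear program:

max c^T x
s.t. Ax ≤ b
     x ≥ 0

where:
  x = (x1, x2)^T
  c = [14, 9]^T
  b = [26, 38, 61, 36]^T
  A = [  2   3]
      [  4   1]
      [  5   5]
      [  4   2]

Evaluate the objective at each vertex of the feasible region:
  z(0, 0) = 0
  z(9, 0) = 126
  z(7, 4) = 134  ←
  z(0, 8.667) = 78
The maximum is at x1 = 7, x2 = 4.

x1 = 7, x2 = 4, z = 134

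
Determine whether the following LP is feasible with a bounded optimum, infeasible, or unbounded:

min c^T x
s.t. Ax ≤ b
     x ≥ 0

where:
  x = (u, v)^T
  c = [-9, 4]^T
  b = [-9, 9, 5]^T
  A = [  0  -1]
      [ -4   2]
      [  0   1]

Infeasible (no feasible solution exists)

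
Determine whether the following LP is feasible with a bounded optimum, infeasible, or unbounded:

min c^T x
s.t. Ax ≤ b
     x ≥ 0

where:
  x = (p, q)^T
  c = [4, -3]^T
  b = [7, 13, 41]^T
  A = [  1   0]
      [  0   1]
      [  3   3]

Feasible with a bounded optimal solution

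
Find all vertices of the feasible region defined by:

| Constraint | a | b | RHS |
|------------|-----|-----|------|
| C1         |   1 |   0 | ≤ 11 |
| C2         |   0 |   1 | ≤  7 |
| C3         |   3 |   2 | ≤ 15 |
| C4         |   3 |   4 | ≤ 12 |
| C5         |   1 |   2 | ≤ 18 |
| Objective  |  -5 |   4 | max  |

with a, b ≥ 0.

(0, 0), (4, 0), (0, 3)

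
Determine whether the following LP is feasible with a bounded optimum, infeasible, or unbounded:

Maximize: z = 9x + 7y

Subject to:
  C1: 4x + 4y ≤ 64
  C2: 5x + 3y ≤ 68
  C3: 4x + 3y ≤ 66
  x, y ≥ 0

Feasible with a bounded optimal solution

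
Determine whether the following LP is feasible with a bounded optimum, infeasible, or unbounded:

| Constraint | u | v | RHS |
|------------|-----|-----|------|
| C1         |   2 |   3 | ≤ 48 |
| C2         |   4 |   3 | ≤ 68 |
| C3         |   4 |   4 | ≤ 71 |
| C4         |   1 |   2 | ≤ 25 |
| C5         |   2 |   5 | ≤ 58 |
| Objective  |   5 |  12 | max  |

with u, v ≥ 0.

Feasible with a bounded optimal solution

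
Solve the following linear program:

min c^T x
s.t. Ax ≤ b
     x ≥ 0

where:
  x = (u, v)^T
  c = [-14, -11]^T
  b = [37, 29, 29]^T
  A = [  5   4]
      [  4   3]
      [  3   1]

Evaluate the objective at each vertex of the feasible region:
  z(0, 0) = 0
  z(7.25, 0) = -101.5
  z(5, 3) = -103  ←
  z(0, 9.25) = -101.8
The minimum is at u = 5, v = 3.

u = 5, v = 3, z = -103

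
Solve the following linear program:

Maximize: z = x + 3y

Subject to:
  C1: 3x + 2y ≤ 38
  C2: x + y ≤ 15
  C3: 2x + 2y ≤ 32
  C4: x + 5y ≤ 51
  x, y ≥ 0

Evaluate the objective at each vertex of the feasible region:
  z(0, 0) = 0
  z(12.67, 0) = 12.67
  z(8, 7) = 29
  z(6, 9) = 33  ←
  z(0, 10.2) = 30.6
The maximum is at x = 6, y = 9.

x = 6, y = 9, z = 33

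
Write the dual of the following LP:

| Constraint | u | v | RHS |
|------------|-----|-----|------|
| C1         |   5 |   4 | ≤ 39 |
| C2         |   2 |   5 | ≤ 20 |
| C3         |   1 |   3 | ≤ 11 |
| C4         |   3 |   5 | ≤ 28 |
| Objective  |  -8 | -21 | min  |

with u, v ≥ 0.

Primal min cᵀx s.t. Ax ≤ b, x ≥ 0  →  Dual max −bᵀy s.t. Aᵀy ≥ −c, y ≥ 0.

Maximize: z = -39y1 - 20y2 - 11y3 - 28y4

Subject to:
  5y1 + 2y2 + y3 + 3y4 ≥ 8
  4y1 + 5y2 + 3y3 + 5y4 ≥ 21
  y1, y2, y3, y4 ≥ 0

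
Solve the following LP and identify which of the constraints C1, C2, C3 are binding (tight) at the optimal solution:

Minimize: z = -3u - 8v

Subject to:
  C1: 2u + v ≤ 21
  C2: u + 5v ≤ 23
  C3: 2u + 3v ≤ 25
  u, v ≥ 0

At u = 8, v = 3, compute slack b - a·x for each constraint:
  C1: 21 − 19 = 2  (slack)
  C2: 23 − 23 = 0  (binding)
  C3: 25 − 25 = 0  (binding)

Optimal: u = 8, v = 3
Binding: C2, C3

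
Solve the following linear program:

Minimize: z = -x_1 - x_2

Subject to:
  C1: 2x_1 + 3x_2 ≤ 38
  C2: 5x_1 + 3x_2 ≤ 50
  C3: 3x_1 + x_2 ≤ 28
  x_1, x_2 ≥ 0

Evaluate the objective at each vertex of the feasible region:
  z(0, 0) = 0
  z(9.333, 0) = -9.333
  z(8.5, 2.5) = -11
  z(4, 10) = -14  ←
  z(0, 12.67) = -12.67
The minimum is at x_1 = 4, x_2 = 10.

x_1 = 4, x_2 = 10, z = -14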